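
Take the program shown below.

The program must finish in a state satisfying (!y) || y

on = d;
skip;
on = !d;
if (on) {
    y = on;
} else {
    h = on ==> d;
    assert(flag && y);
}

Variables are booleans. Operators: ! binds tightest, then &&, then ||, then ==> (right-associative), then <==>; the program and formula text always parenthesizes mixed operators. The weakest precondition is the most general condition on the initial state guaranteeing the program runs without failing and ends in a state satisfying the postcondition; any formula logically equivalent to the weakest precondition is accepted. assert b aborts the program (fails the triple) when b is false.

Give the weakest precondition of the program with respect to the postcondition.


Working backward. After the program, the postcondition (!y) || y must hold; in canonical form it is true.
Then branch requires true; else branch requires flag && y.
Before the if: (!on) ==> (flag && y)
Before on := !d: d ==> (flag && y)
Before skip: d ==> (flag && y)
Before on := d: d ==> (flag && y)
Answer: WP = d ==> (flag && y)


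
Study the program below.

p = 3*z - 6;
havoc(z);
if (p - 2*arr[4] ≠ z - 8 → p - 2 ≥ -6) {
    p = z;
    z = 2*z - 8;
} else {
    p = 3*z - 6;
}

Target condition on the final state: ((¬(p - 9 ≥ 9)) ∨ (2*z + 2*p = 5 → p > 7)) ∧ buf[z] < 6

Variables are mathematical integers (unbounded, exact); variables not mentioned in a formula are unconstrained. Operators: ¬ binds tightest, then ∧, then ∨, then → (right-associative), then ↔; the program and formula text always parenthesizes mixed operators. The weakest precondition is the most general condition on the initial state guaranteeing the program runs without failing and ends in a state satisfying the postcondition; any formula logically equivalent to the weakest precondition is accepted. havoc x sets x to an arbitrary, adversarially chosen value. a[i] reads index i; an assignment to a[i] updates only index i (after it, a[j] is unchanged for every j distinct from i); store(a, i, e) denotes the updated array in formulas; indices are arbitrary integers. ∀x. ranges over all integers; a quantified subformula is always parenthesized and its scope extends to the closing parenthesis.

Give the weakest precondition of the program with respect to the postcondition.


Working backward. After the program, the postcondition ((¬(p - 9 ≥ 9)) ∨ (2*z + 2*p = 5 → p > 7)) ∧ buf[z] < 6 must hold; in canonical form it is ((¬(p ≥ 18)) ∨ (2*p + 2*z = 5 → p > 7)) ∧ buf[z] < 6.
Then branch requires ((¬(z ≥ 18)) ∨ (6*z = 21 → z > 7)) ∧ buf[2*z - 8] < 6; else branch requires ((¬(3*z ≥ 24)) ∨ (8*z = 17 → 3*z > 13)) ∧ buf[z] < 6.
Before the if: ((p ≠ 2*arr[4] + z - 8 → p ≥ -4) → (((¬(z ≥ 18)) ∨ (6*z = 21 → z > 7)) ∧ buf[2*z - 8] < 6)) ∧ ((¬(p ≠ 2*arr[4] + z - 8 → p ≥ -4)) → (((¬(3*z ≥ 24)) ∨ (8*z = 17 → 3*z > 13)) ∧ buf[z] < 6))
Before havoc z: ∀z_1. (((p ≠ 2*arr[4] + z_1 - 8 → p ≥ -4) → (((¬(z_1 ≥ 18)) ∨ (6*z_1 = 21 → z_1 > 7)) ∧ buf[2*z_1 - 8] < 6)) ∧ ((¬(p ≠ 2*arr[4] + z_1 - 8 → p ≥ -4)) → (((¬(3*z_1 ≥ 24)) ∨ (8*z_1 = 17 → 3*z_1 > 13)) ∧ buf[z_1] < 6)))
Before p := 3*z - 6: ∀z_1. (((3*z ≠ 2*arr[4] + z_1 - 2 → 3*z ≥ 2) → (((¬(z_1 ≥ 18)) ∨ (6*z_1 = 21 → z_1 > 7)) ∧ buf[2*z_1 - 8] < 6)) ∧ ((¬(3*z ≠ 2*arr[4] + z_1 - 2 → 3*z ≥ 2)) → (((¬(3*z_1 ≥ 24)) ∨ (8*z_1 = 17 → 3*z_1 > 13)) ∧ buf[z_1] < 6)))
Answer: WP = ∀z_1. (((3*z ≠ 2*arr[4] + z_1 - 2 → 3*z ≥ 2) → (((¬(z_1 ≥ 18)) ∨ (6*z_1 = 21 → z_1 > 7)) ∧ buf[2*z_1 - 8] < 6)) ∧ ((¬(3*z ≠ 2*arr[4] + z_1 - 2 → 3*z ≥ 2)) → (((¬(3*z_1 ≥ 24)) ∨ (8*z_1 = 17 → 3*z_1 > 13)) ∧ buf[z_1] < 6)))


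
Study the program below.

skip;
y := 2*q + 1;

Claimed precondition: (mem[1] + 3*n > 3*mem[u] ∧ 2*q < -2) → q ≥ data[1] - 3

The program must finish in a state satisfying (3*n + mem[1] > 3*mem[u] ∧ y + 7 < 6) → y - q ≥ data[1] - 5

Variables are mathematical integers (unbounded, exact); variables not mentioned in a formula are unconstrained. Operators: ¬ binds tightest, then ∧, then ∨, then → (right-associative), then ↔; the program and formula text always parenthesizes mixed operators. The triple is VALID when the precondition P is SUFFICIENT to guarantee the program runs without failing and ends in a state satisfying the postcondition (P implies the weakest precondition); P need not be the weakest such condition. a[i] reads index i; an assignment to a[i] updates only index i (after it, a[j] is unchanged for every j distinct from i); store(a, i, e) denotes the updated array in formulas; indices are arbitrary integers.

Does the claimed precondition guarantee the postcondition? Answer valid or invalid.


Working backward. After the program, the postcondition (3*n + mem[1] > 3*mem[u] ∧ y + 7 < 6) → y - q ≥ data[1] - 5 must hold; in canonical form it is (mem[1] + 3*n > 3*mem[u] ∧ y < -1) → y ≥ data[1] + q - 5.
Before y := 2*q + 1: (mem[1] + 3*n > 3*mem[u] ∧ 2*q < -2) → q ≥ data[1] - 6
Before skip: (mem[1] + 3*n > 3*mem[u] ∧ 2*q < -2) → q ≥ data[1] - 6
The weakest precondition is (mem[1] + 3*n > 3*mem[u] ∧ 2*q < -2) → q ≥ data[1] - 6.
Check whether (mem[1] + 3*n > 3*mem[u] ∧ 2*q < -2) → q ≥ data[1] - 3 implies it.
Every state satisfying the precondition satisfies the weakest precondition: the implication holds.
Answer: valid


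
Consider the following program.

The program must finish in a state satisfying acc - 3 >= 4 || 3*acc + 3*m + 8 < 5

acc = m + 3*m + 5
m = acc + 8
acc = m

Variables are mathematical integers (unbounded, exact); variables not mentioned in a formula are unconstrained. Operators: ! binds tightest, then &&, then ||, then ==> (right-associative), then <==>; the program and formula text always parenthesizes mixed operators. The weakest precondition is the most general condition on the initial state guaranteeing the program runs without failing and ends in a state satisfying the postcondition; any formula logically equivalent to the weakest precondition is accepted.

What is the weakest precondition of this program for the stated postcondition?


Working backward. After the program, the postcondition acc - 3 >= 4 || 3*acc + 3*m + 8 < 5 must hold; in canonical form it is acc >= 7 || 3*acc + 3*m < -3.
Before acc := m: m >= 7 || 6*m < -3
Before m := acc + 8: acc >= -1 || 6*acc < -51
Before acc := m + 3*m + 5: 4*m >= -6 || 24*m < -81
Answer: WP = 4*m >= -6 || 24*m < -81


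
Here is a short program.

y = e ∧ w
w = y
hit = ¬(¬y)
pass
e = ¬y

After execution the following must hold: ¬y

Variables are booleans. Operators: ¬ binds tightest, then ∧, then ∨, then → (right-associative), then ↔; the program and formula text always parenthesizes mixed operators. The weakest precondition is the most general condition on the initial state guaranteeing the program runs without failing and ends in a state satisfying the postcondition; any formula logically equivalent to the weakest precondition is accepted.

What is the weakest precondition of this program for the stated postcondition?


Working backward. After the program, ¬y must hold.
Before e := ¬y: ¬y
Before skip: ¬y
Before hit := ¬(¬y): ¬y
Before w := y: ¬y
Before y := e ∧ w: ¬(e ∧ w)
Answer: WP = ¬(e ∧ w)


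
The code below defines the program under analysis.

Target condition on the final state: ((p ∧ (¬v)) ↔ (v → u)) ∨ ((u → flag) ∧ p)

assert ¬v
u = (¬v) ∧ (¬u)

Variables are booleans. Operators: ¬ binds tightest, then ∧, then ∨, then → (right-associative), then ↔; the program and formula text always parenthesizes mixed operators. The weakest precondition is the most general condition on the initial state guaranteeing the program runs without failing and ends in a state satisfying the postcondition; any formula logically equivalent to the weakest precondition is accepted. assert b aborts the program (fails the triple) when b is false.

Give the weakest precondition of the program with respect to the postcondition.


Working backward. After the program, ((p ∧ (¬v)) ↔ (v → u)) ∨ ((u → flag) ∧ p) must hold.
Before u := (¬v) ∧ (¬u): ((p ∧ (¬v)) ↔ (v → ((¬v) ∧ (¬u)))) ∨ ((((¬v) ∧ (¬u)) → flag) ∧ p)
Before assert ¬v: (¬v) ∧ (((p ∧ (¬v)) ↔ (v → ((¬v) ∧ (¬u)))) ∨ ((((¬v) ∧ (¬u)) → flag) ∧ p))
Answer: WP = (¬v) ∧ (((p ∧ (¬v)) ↔ (v → ((¬v) ∧ (¬u)))) ∨ ((((¬v) ∧ (¬u)) → flag) ∧ p))


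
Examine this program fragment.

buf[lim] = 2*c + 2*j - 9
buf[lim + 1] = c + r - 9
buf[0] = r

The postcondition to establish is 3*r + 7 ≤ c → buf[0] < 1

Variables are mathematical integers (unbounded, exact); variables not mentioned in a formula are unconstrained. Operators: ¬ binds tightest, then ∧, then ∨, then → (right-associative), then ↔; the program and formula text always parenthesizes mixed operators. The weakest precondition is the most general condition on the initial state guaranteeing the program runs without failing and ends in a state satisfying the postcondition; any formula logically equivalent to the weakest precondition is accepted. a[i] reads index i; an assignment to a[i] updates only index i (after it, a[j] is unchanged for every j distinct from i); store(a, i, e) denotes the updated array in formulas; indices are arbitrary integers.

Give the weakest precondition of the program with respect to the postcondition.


Working backward. After the program, the postcondition 3*r + 7 ≤ c → buf[0] < 1 must hold; in canonical form it is 3*r ≤ c - 7 → buf[0] < 1.
Before buf[0] := r: 3*r ≤ c - 7 → r < 1
Before buf[lim + 1] := c + r - 9: 3*r ≤ c - 7 → r < 1
Before buf[lim] := 2*c + 2*j - 9: 3*r ≤ c - 7 → r < 1
Answer: WP = 3*r ≤ c - 7 → r < 1


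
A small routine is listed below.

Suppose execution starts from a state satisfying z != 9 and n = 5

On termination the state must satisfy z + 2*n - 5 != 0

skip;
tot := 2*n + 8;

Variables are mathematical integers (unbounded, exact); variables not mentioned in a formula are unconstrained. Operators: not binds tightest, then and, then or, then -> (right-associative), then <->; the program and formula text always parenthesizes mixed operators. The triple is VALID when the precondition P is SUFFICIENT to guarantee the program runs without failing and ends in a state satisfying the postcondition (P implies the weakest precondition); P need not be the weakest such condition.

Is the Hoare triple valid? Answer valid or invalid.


Working backward. After the program, the postcondition z + 2*n - 5 != 0 must hold; in canonical form it is 2*n + z != 5.
Before tot := 2*n + 8: 2*n + z != 5
Before skip: 2*n + z != 5
The weakest precondition is 2*n + z != 5.
Check whether z != 9 and n = 5 implies it.
Countermodel: at the initial state n = 5, z = -5, the precondition holds but the weakest precondition fails.
Answer: invalid


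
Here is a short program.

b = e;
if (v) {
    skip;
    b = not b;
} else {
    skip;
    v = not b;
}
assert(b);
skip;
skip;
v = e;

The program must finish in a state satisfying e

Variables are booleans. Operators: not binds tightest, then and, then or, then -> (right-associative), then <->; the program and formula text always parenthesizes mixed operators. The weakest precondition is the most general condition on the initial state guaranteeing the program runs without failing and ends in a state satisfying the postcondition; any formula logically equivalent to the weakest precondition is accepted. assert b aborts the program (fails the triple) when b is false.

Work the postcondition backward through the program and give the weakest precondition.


Working backward. After the program, e must hold.
Before v := e: e
Before skip: e
Before skip: e
Before assert b: b and e
Then branch requires (not b) and e; else branch requires b and e.
Before the if: (v -> ((not b) and e)) and ((not v) -> (b and e))
Before b := e: (not v) and ((not v) -> e)
Answer: WP = (not v) and ((not v) -> e)


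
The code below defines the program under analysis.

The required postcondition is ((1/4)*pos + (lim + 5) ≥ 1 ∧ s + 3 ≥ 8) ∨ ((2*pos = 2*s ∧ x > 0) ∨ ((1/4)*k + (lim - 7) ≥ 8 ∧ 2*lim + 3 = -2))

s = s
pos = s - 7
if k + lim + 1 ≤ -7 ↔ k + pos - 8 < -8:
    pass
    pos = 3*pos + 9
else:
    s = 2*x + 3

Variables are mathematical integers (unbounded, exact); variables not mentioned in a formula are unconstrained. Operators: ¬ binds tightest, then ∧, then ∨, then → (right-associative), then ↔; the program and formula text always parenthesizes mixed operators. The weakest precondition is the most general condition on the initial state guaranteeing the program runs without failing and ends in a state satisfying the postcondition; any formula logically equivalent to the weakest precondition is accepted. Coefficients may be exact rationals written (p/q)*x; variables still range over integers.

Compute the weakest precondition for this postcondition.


Working backward. After the program, the postcondition ((1/4)*pos + (lim + 5) ≥ 1 ∧ s + 3 ≥ 8) ∨ ((2*pos = 2*s ∧ x > 0) ∨ ((1/4)*k + (lim - 7) ≥ 8 ∧ 2*lim + 3 = -2)) must hold; in canonical form it is (lim + (1/4)*pos ≥ -4 ∧ s ≥ 5) ∨ (2*pos = 2*s ∧ x > 0) ∨ ((1/4)*k + lim ≥ 15 ∧ 2*lim = -5).
Then branch requires (lim + (3/4)*pos ≥ -25/4 ∧ s ≥ 5) ∨ (6*pos = 2*s - 18 ∧ x > 0) ∨ ((1/4)*k + lim ≥ 15 ∧ 2*lim = -5); else branch requires (lim + (1/4)*pos ≥ -4 ∧ 2*x ≥ 2) ∨ (2*pos = 4*x + 6 ∧ x > 0) ∨ ((1/4)*k + lim ≥ 15 ∧ 2*lim = -5).
Before the if: ((k + lim ≤ -8 ↔ k + pos < 0) → ((lim + (3/4)*pos ≥ -25/4 ∧ s ≥ 5) ∨ (6*pos = 2*s - 18 ∧ x > 0) ∨ ((1/4)*k + lim ≥ 15 ∧ 2*lim = -5))) ∧ ((¬(k + lim ≤ -8 ↔ k + pos < 0)) → ((lim + (1/4)*pos ≥ -4 ∧ 2*x ≥ 2) ∨ (2*pos = 4*x + 6 ∧ x > 0) ∨ ((1/4)*k + lim ≥ 15 ∧ 2*lim = -5)))
Before pos := s - 7: ((k + lim ≤ -8 ↔ k + s < 7) → ((lim + (3/4)*s ≥ -1 ∧ s ≥ 5) ∨ (4*s = 24 ∧ x > 0) ∨ ((1/4)*k + lim ≥ 15 ∧ 2*lim = -5))) ∧ ((¬(k + lim ≤ -8 ↔ k + s < 7)) → ((lim + (1/4)*s ≥ -9/4 ∧ 2*x ≥ 2) ∨ (2*s = 4*x + 20 ∧ x > 0) ∨ ((1/4)*k + lim ≥ 15 ∧ 2*lim = -5)))
Before s := s: ((k + lim ≤ -8 ↔ k + s < 7) → ((lim + (3/4)*s ≥ -1 ∧ s ≥ 5) ∨ (4*s = 24 ∧ x > 0) ∨ ((1/4)*k + lim ≥ 15 ∧ 2*lim = -5))) ∧ ((¬(k + lim ≤ -8 ↔ k + s < 7)) → ((lim + (1/4)*s ≥ -9/4 ∧ 2*x ≥ 2) ∨ (2*s = 4*x + 20 ∧ x > 0) ∨ ((1/4)*k + lim ≥ 15 ∧ 2*lim = -5)))
Answer: WP = ((k + lim ≤ -8 ↔ k + s < 7) → ((lim + (3/4)*s ≥ -1 ∧ s ≥ 5) ∨ (4*s = 24 ∧ x > 0) ∨ ((1/4)*k + lim ≥ 15 ∧ 2*lim = -5))) ∧ ((¬(k + lim ≤ -8 ↔ k + s < 7)) → ((lim + (1/4)*s ≥ -9/4 ∧ 2*x ≥ 2) ∨ (2*s = 4*x + 20 ∧ x > 0) ∨ ((1/4)*k + lim ≥ 15 ∧ 2*lim = -5)))


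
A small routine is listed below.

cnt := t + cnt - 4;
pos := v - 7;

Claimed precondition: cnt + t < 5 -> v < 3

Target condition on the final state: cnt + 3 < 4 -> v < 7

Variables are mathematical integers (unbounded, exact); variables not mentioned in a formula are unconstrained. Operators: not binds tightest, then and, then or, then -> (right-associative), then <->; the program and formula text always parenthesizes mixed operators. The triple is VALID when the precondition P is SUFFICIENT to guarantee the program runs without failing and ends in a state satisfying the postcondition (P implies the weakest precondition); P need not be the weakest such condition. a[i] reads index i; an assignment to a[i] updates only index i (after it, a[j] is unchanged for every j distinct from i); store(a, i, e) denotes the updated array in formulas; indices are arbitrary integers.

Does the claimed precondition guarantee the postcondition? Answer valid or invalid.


Working backward. After the program, the postcondition cnt + 3 < 4 -> v < 7 must hold; in canonical form it is cnt < 1 -> v < 7.
Before pos := v - 7: cnt < 1 -> v < 7
Before cnt := t + cnt - 4: cnt + t < 5 -> v < 7
The weakest precondition is cnt + t < 5 -> v < 7.
Check whether cnt + t < 5 -> v < 3 implies it.
Every state satisfying the precondition satisfies the weakest precondition: the implication holds.
Answer: valid


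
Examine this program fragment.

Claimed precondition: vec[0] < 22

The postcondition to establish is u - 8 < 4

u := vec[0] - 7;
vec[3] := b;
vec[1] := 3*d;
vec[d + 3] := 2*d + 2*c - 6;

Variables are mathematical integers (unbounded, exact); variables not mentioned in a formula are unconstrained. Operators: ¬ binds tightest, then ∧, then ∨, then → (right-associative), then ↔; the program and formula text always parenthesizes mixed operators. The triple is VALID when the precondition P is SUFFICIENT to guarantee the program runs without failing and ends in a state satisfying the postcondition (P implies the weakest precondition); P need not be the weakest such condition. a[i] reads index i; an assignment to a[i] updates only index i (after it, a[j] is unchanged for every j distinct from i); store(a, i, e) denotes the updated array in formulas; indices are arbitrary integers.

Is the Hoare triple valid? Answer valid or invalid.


Working backward. After the program, the postcondition u - 8 < 4 must hold; in canonical form it is u < 12.
Before vec[d + 3] := 2*d + 2*c - 6: u < 12
Before vec[1] := 3*d: u < 12
Before vec[3] := b: u < 12
Before u := vec[0] - 7: vec[0] < 19
The weakest precondition is vec[0] < 19.
Check whether vec[0] < 22 implies it.
Countermodel: at the initial state vec = {[0] = 19, elsewhere 19}, the precondition holds but the weakest precondition fails.
Answer: invalid


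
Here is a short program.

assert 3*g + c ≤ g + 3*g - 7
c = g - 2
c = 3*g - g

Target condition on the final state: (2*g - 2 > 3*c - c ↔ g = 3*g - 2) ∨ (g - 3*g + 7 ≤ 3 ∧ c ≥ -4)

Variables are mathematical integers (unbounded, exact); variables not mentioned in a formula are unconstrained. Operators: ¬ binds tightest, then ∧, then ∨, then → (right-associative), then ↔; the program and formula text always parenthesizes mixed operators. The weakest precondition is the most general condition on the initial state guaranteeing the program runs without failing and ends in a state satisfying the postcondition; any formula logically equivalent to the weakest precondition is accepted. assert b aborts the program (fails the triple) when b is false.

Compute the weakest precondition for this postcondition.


Working backward. After the program, the postcondition (2*g - 2 > 3*c - c ↔ g = 3*g - 2) ∨ (g - 3*g + 7 ≤ 3 ∧ c ≥ -4) must hold; in canonical form it is (2*g > 2*c + 2 ↔ 2*g = 2) ∨ (2*g ≥ 4 ∧ c ≥ -4).
Before c := 3*g - g: (2*g < -2 ↔ 2*g = 2) ∨ (2*g ≥ 4 ∧ 2*g ≥ -4)
Before c := g - 2: (2*g < -2 ↔ 2*g = 2) ∨ (2*g ≥ 4 ∧ 2*g ≥ -4)
Before assert 3*g + c ≤ g + 3*g - 7: c ≤ g - 7 ∧ ((2*g < -2 ↔ 2*g = 2) ∨ (2*g ≥ 4 ∧ 2*g ≥ -4))
Answer: WP = c ≤ g - 7 ∧ ((2*g < -2 ↔ 2*g = 2) ∨ (2*g ≥ 4 ∧ 2*g ≥ -4))


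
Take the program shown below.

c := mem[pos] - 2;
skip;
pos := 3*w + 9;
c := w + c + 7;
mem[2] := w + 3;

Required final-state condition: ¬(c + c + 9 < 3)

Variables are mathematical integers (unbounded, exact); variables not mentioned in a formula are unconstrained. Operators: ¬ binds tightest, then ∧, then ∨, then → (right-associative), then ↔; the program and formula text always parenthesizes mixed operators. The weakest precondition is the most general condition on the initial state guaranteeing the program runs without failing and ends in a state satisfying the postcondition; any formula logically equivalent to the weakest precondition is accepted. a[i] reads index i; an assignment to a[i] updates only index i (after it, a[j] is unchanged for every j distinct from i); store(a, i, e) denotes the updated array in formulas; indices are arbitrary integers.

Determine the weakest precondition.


Working backward. After the program, the postcondition ¬(c + c + 9 < 3) must hold; in canonical form it is ¬(2*c < -6).
Before mem[2] := w + 3: ¬(2*c < -6)
Before c := w + c + 7: ¬(2*c + 2*w < -20)
Before pos := 3*w + 9: ¬(2*c + 2*w < -20)
Before skip: ¬(2*c + 2*w < -20)
Before c := mem[pos] - 2: ¬(2*mem[pos] + 2*w < -16)
Answer: WP = ¬(2*mem[pos] + 2*w < -16)


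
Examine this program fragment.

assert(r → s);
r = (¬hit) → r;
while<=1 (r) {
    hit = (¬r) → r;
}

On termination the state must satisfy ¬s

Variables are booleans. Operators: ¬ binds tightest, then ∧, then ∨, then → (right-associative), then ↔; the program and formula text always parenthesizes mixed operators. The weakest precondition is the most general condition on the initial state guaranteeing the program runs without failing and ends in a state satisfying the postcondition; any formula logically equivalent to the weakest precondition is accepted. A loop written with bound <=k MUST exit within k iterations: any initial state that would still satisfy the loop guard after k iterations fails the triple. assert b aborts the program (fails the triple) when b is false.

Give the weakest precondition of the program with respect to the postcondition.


Working backward. After the program, ¬s must hold.
Before the loop (bound <=1), unroll the exhaustion recursion (WP_0 = exit-now case; WP_j = one more guarded iteration, up to j = 1):
  WP_0: (¬r) ∧ (¬s)
  WP_1: (r → ((¬r) ∧ (¬s))) ∧ ((¬r) → (¬s))
So before the loop: (r → ((¬r) ∧ (¬s))) ∧ ((¬r) → (¬s))
Before r := (¬hit) → r: (((¬hit) → r) → ((¬((¬hit) → r)) ∧ (¬s))) ∧ ((¬((¬hit) → r)) → (¬s))
Before assert r → s: (r → s) ∧ (((¬hit) → r) → ((¬((¬hit) → r)) ∧ (¬s))) ∧ ((¬((¬hit) → r)) → (¬s))
Answer: WP = (r → s) ∧ (((¬hit) → r) → ((¬((¬hit) → r)) ∧ (¬s))) ∧ ((¬((¬hit) → r)) → (¬s))


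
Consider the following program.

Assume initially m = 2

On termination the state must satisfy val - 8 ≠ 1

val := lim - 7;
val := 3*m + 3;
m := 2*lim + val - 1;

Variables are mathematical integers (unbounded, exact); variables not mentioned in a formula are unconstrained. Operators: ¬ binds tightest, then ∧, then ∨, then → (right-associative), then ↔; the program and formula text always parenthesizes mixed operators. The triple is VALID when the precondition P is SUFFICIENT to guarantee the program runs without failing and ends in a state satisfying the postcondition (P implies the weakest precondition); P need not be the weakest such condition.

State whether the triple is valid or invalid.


Working backward. After the program, the postcondition val - 8 ≠ 1 must hold; in canonical form it is val ≠ 9.
Before m := 2*lim + val - 1: val ≠ 9
Before val := 3*m + 3: 3*m ≠ 6
Before val := lim - 7: 3*m ≠ 6
The weakest precondition is 3*m ≠ 6.
Check whether m = 2 implies it.
Countermodel: at the initial state m = 2, the precondition holds but the weakest precondition fails.
Answer: invalid


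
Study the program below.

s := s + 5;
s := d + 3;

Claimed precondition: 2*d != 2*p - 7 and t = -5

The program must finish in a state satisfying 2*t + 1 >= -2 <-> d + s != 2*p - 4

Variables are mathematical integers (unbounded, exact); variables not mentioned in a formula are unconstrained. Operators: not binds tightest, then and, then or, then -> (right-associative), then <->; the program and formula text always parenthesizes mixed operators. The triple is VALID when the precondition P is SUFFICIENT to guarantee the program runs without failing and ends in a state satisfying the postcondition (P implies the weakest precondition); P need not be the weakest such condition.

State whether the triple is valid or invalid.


Working backward. After the program, the postcondition 2*t + 1 >= -2 <-> d + s != 2*p - 4 must hold; in canonical form it is 2*t >= -3 <-> d + s != 2*p - 4.
Before s := d + 3: 2*t >= -3 <-> 2*d != 2*p - 7
Before s := s + 5: 2*t >= -3 <-> 2*d != 2*p - 7
The weakest precondition is 2*t >= -3 <-> 2*d != 2*p - 7.
Check whether 2*d != 2*p - 7 and t = -5 implies it.
Countermodel: at the initial state d = 0, p = 0, t = -5, the precondition holds but the weakest precondition fails.
Answer: invalid


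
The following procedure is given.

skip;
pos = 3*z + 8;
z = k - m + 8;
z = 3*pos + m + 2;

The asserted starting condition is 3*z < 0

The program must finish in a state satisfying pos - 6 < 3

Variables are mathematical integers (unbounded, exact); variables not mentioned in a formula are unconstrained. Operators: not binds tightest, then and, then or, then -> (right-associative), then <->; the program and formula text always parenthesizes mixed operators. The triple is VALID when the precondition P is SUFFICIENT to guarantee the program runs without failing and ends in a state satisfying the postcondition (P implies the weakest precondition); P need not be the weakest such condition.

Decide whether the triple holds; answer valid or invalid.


Working backward. After the program, the postcondition pos - 6 < 3 must hold; in canonical form it is pos < 9.
Before z := 3*pos + m + 2: pos < 9
Before z := k - m + 8: pos < 9
Before pos := 3*z + 8: 3*z < 1
Before skip: 3*z < 1
The weakest precondition is 3*z < 1.
Check whether 3*z < 0 implies it.
Every state satisfying the precondition satisfies the weakest precondition: the implication holds.
Answer: valid


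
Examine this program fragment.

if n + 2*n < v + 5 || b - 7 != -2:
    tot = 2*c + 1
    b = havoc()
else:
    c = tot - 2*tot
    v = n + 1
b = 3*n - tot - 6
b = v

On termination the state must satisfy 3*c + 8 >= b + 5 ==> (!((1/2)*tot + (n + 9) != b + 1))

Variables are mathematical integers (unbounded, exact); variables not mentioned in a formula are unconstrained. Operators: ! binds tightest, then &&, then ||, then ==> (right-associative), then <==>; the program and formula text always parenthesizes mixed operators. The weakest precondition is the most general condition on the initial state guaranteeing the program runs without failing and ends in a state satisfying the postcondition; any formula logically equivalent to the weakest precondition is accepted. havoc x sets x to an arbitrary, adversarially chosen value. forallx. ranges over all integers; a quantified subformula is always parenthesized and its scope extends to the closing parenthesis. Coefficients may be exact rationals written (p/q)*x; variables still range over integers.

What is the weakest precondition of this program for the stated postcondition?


Working backward. After the program, the postcondition 3*c + 8 >= b + 5 ==> (!((1/2)*tot + (n + 9) != b + 1)) must hold; in canonical form it is 3*c >= b - 3 ==> (!(n + (1/2)*tot != b - 8)).
Before b := v: 3*c >= v - 3 ==> (!(n + (1/2)*tot != v - 8))
Before b := 3*n - tot - 6: 3*c >= v - 3 ==> (!(n + (1/2)*tot != v - 8))
Then branch requires 3*c >= v - 3 ==> (!(c + n != v - 17/2)); else branch requires n + 3*tot <= 2 ==> (!((1/2)*tot != -7)).
Before the if: ((3*n < v + 5 || b != 5) ==> (3*c >= v - 3 ==> (!(c + n != v - 17/2)))) && ((!(3*n < v + 5 || b != 5)) ==> (n + 3*tot <= 2 ==> (!((1/2)*tot != -7))))
Answer: WP = ((3*n < v + 5 || b != 5) ==> (3*c >= v - 3 ==> (!(c + n != v - 17/2)))) && ((!(3*n < v + 5 || b != 5)) ==> (n + 3*tot <= 2 ==> (!((1/2)*tot != -7))))


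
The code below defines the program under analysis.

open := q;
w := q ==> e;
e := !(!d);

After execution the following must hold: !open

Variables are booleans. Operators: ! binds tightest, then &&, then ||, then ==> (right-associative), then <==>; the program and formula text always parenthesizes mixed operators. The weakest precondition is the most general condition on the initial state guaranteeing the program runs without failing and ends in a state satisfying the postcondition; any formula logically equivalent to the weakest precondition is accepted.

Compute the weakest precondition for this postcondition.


Working backward. After the program, !open must hold.
Before e := !(!d): !open
Before w := q ==> e: !open
Before open := q: !q
Answer: WP = !q


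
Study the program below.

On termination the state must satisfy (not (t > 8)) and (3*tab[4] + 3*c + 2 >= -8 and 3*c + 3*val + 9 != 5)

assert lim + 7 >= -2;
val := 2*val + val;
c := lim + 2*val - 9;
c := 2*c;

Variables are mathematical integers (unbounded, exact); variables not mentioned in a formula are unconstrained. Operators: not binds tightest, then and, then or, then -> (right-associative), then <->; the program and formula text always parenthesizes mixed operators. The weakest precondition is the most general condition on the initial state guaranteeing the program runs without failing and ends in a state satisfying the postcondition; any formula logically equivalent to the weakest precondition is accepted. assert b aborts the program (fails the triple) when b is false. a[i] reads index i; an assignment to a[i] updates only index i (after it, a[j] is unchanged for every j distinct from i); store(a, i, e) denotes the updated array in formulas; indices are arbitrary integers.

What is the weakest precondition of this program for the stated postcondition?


Working backward. After the program, the postcondition (not (t > 8)) and (3*tab[4] + 3*c + 2 >= -8 and 3*c + 3*val + 9 != 5) must hold; in canonical form it is (not (t > 8)) and 3*tab[4] + 3*c >= -10 and 3*c + 3*val != -4.
Before c := 2*c: (not (t > 8)) and 3*tab[4] + 6*c >= -10 and 6*c + 3*val != -4
Before c := lim + 2*val - 9: (not (t > 8)) and 3*tab[4] + 6*lim + 12*val >= 44 and 6*lim + 15*val != 50
Before val := 2*val + val: (not (t > 8)) and 3*tab[4] + 6*lim + 36*val >= 44 and 6*lim + 45*val != 50
Before assert lim + 7 >= -2: lim >= -9 and (not (t > 8)) and 3*tab[4] + 6*lim + 36*val >= 44 and 6*lim + 45*val != 50
Answer: WP = lim >= -9 and (not (t > 8)) and 3*tab[4] + 6*lim + 36*val >= 44 and 6*lim + 45*val != 50


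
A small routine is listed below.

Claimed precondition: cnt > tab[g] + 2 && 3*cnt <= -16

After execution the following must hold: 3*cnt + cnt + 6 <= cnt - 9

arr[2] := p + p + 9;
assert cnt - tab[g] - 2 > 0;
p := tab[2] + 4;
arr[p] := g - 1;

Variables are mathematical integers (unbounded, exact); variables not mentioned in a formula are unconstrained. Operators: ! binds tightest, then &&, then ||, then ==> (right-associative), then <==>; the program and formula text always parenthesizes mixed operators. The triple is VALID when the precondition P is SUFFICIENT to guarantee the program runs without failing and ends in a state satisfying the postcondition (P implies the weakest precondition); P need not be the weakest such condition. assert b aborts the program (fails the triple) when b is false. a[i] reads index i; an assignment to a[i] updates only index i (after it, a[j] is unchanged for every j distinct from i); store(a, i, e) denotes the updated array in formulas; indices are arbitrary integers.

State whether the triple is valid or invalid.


Working backward. After the program, the postcondition 3*cnt + cnt + 6 <= cnt - 9 must hold; in canonical form it is 3*cnt <= -15.
Before arr[p] := g - 1: 3*cnt <= -15
Before p := tab[2] + 4: 3*cnt <= -15
Before assert cnt - tab[g] - 2 > 0: cnt > tab[g] + 2 && 3*cnt <= -15
Before arr[2] := p + p + 9: cnt > tab[g] + 2 && 3*cnt <= -15
The weakest precondition is cnt > tab[g] + 2 && 3*cnt <= -15.
Check whether cnt > tab[g] + 2 && 3*cnt <= -16 implies it.
Every state satisfying the precondition satisfies the weakest precondition: the implication holds.
Answer: valid


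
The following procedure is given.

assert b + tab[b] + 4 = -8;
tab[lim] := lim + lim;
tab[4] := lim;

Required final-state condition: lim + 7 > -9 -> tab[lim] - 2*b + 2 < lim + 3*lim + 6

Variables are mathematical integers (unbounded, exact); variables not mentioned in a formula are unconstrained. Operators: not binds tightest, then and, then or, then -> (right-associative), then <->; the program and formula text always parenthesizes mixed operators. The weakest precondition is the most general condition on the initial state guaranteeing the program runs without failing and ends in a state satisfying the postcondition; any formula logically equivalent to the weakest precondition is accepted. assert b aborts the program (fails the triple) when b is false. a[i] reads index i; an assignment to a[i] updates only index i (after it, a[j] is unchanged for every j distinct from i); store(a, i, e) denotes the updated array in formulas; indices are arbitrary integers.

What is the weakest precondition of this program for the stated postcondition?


Working backward. After the program, the postcondition lim + 7 > -9 -> tab[lim] - 2*b + 2 < lim + 3*lim + 6 must hold; in canonical form it is lim > -16 -> tab[lim] < 2*b + 4*lim + 4.
Before tab[4] := lim: lim > -16 -> store(tab, 4, lim)[lim] < 2*b + 4*lim + 4
Before tab[lim] := lim + lim: lim > -16 -> store(store(tab, lim, 2*lim), 4, lim)[lim] < 2*b + 4*lim + 4
Before assert b + tab[b] + 4 = -8: tab[b] + b = -12 and (lim > -16 -> store(store(tab, lim, 2*lim), 4, lim)[lim] < 2*b + 4*lim + 4)
Answer: WP = tab[b] + b = -12 and (lim > -16 -> store(store(tab, lim, 2*lim), 4, lim)[lim] < 2*b + 4*lim + 4)


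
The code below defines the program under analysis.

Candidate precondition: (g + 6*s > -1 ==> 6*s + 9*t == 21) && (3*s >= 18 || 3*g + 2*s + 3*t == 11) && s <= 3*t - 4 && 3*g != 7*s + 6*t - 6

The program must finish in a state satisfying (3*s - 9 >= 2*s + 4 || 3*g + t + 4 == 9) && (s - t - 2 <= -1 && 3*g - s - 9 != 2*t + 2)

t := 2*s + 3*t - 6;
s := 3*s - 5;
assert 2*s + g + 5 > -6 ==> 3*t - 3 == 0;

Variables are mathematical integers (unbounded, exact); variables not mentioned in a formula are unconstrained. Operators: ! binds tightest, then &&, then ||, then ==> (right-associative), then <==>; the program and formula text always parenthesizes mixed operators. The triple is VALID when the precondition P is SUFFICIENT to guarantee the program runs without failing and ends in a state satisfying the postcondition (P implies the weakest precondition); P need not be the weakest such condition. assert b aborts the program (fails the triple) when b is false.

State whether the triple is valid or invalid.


Working backward. After the program, the postcondition (3*s - 9 >= 2*s + 4 || 3*g + t + 4 == 9) && (s - t - 2 <= -1 && 3*g - s - 9 != 2*t + 2) must hold; in canonical form it is (s >= 13 || 3*g + t == 5) && s <= t + 1 && 3*g != s + 2*t + 11.
Before assert 2*s + g + 5 > -6 ==> 3*t - 3 == 0: (g + 2*s > -11 ==> 3*t == 3) && (s >= 13 || 3*g + t == 5) && s <= t + 1 && 3*g != s + 2*t + 11
Before s := 3*s - 5: (g + 6*s > -1 ==> 3*t == 3) && (3*s >= 18 || 3*g + t == 5) && 3*s <= t + 6 && 3*g != 3*s + 2*t + 6
Before t := 2*s + 3*t - 6: (g + 6*s > -1 ==> 6*s + 9*t == 21) && (3*s >= 18 || 3*g + 2*s + 3*t == 11) && s <= 3*t && 3*g != 7*s + 6*t - 6
The weakest precondition is (g + 6*s > -1 ==> 6*s + 9*t == 21) && (3*s >= 18 || 3*g + 2*s + 3*t == 11) && s <= 3*t && 3*g != 7*s + 6*t - 6.
Check whether (g + 6*s > -1 ==> 6*s + 9*t == 21) && (3*s >= 18 || 3*g + 2*s + 3*t == 11) && s <= 3*t - 4 && 3*g != 7*s + 6*t - 6 implies it.
Every state satisfying the precondition satisfies the weakest precondition: the implication holds.
Answer: valid


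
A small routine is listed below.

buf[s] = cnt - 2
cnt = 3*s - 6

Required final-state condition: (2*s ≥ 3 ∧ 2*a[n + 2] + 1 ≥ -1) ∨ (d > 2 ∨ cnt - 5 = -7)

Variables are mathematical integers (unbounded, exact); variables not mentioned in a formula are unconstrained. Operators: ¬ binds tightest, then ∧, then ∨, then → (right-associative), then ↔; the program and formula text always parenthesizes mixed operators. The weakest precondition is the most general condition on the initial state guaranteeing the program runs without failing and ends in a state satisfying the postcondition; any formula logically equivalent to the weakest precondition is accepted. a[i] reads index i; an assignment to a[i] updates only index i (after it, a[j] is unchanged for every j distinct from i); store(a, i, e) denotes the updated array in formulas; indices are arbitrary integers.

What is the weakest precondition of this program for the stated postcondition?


Working backward. After the program, the postcondition (2*s ≥ 3 ∧ 2*a[n + 2] + 1 ≥ -1) ∨ (d > 2 ∨ cnt - 5 = -7) must hold; in canonical form it is (2*s ≥ 3 ∧ 2*a[n + 2] ≥ -2) ∨ d > 2 ∨ cnt = -2.
Before cnt := 3*s - 6: (2*s ≥ 3 ∧ 2*a[n + 2] ≥ -2) ∨ d > 2 ∨ 3*s = 4
Before buf[s] := cnt - 2: (2*s ≥ 3 ∧ 2*a[n + 2] ≥ -2) ∨ d > 2 ∨ 3*s = 4
Answer: WP = (2*s ≥ 3 ∧ 2*a[n + 2] ≥ -2) ∨ d > 2 ∨ 3*s = 4


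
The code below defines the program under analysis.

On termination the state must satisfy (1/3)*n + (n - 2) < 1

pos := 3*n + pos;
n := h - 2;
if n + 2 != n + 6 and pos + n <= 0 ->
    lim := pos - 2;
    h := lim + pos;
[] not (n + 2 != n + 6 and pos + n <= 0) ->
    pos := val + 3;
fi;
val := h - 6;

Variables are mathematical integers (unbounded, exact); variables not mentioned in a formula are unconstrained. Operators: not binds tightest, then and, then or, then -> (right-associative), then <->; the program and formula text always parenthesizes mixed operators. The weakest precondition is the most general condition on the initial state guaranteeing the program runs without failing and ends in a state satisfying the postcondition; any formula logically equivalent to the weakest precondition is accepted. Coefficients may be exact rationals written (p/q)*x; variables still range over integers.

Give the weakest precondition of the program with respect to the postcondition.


Working backward. After the program, the postcondition (1/3)*n + (n - 2) < 1 must hold; in canonical form it is (4/3)*n < 3.
Before val := h - 6: (4/3)*n < 3
Then branch requires (4/3)*n < 3; else branch requires (4/3)*n < 3.
Before the if: (n + pos <= 0 -> (4/3)*n < 3) and ((not (n + pos <= 0)) -> (4/3)*n < 3)
Before n := h - 2: (h + pos <= 2 -> (4/3)*h < 17/3) and ((not (h + pos <= 2)) -> (4/3)*h < 17/3)
Before pos := 3*n + pos: (h + 3*n + pos <= 2 -> (4/3)*h < 17/3) and ((not (h + 3*n + pos <= 2)) -> (4/3)*h < 17/3)
Answer: WP = (h + 3*n + pos <= 2 -> (4/3)*h < 17/3) and ((not (h + 3*n + pos <= 2)) -> (4/3)*h < 17/3)


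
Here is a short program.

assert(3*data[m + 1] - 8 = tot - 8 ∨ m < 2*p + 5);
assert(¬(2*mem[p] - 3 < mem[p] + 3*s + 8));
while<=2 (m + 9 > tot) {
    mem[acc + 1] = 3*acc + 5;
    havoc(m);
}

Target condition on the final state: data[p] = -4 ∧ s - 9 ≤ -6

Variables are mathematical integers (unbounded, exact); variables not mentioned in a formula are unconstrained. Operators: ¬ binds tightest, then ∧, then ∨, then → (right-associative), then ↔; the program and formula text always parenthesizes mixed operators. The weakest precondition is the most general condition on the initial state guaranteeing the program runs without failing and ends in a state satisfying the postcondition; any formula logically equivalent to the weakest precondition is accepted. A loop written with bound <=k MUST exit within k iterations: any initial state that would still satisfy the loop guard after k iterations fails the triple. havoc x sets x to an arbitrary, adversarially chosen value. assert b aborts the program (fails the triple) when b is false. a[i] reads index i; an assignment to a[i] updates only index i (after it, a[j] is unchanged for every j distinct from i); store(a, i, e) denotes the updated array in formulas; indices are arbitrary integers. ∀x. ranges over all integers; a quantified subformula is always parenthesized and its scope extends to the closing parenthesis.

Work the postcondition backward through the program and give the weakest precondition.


Working backward. After the program, the postcondition data[p] = -4 ∧ s - 9 ≤ -6 must hold; in canonical form it is data[p] = -4 ∧ s ≤ 3.
Before the loop (bound <=2), unroll the exhaustion recursion (WP_0 = exit-now case; WP_j = one more guarded iteration, up to j = 2):
  WP_0: (¬(m > tot - 9)) ∧ data[p] = -4 ∧ s ≤ 3
  WP_1: (m > tot - 9 → (∀m_1. ((¬(m_1 > tot - 9)) ∧ data[p] = -4 ∧ s ≤ 3))) ∧ ((¬(m > tot - 9)) → (data[p] = -4 ∧ s ≤ 3))
  WP_2: (m > tot - 9 → (∀m_2. ((m_2 > tot - 9 → (∀m_1. ((¬(m_1 > tot - 9)) ∧ data[p] = -4 ∧ s ≤ 3))) ∧ ((¬(m_2 > tot - 9)) → (data[p] = -4 ∧ s ≤ 3))))) ∧ ((¬(m > tot - 9)) → (data[p] = -4 ∧ s ≤ 3))
So before the loop: (m > tot - 9 → (∀m_2. ((m_2 > tot - 9 → (∀m_1. ((¬(m_1 > tot - 9)) ∧ data[p] = -4 ∧ s ≤ 3))) ∧ ((¬(m_2 > tot - 9)) → (data[p] = -4 ∧ s ≤ 3))))) ∧ ((¬(m > tot - 9)) → (data[p] = -4 ∧ s ≤ 3))
Before assert ¬(2*mem[p] - 3 < mem[p] + 3*s + 8): (¬(mem[p] < 3*s + 11)) ∧ (m > tot - 9 → (∀m_2. ((m_2 > tot - 9 → (∀m_1. ((¬(m_1 > tot - 9)) ∧ data[p] = -4 ∧ s ≤ 3))) ∧ ((¬(m_2 > tot - 9)) → (data[p] = -4 ∧ s ≤ 3))))) ∧ ((¬(m > tot - 9)) → (data[p] = -4 ∧ s ≤ 3))
Before assert 3*data[m + 1] - 8 = tot - 8 ∨ m < 2*p + 5: (3*data[m + 1] = tot ∨ m < 2*p + 5) ∧ (¬(mem[p] < 3*s + 11)) ∧ (m > tot - 9 → (∀m_2. ((m_2 > tot - 9 → (∀m_1. ((¬(m_1 > tot - 9)) ∧ data[p] = -4 ∧ s ≤ 3))) ∧ ((¬(m_2 > tot - 9)) → (data[p] = -4 ∧ s ≤ 3))))) ∧ ((¬(m > tot - 9)) → (data[p] = -4 ∧ s ≤ 3))
Answer: WP = (3*data[m + 1] = tot ∨ m < 2*p + 5) ∧ (¬(mem[p] < 3*s + 11)) ∧ (m > tot - 9 → (∀m_2. ((m_2 > tot - 9 → (∀m_1. ((¬(m_1 > tot - 9)) ∧ data[p] = -4 ∧ s ≤ 3))) ∧ ((¬(m_2 > tot - 9)) → (data[p] = -4 ∧ s ≤ 3))))) ∧ ((¬(m > tot - 9)) → (data[p] = -4 ∧ s ≤ 3))
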